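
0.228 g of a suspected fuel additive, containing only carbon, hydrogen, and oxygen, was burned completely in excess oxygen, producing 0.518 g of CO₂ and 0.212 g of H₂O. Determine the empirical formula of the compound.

C3H6O

mol C = 0.518 g CO₂ ÷ 44.009 g/mol = 0.01177 mol
mol H = 2 × 0.212 g H₂O ÷ 18.015 g/mol = 0.02354 mol
mass O = 0.228 − (0.1414 + 0.02372) = 0.06290 g → mol O = 0.06290 ÷ 15.999 = 0.003932 mol
Divide by the smallest (0.003932 mol): C 2.994, H 5.986, O 1.000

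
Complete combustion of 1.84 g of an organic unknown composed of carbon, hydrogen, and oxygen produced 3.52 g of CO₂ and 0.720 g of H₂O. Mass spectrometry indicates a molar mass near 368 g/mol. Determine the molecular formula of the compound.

C16H16O10

mol C = 3.52 g CO₂ ÷ 44.009 g/mol = 0.07998 mol
mol H = 2 × 0.720 g H₂O ÷ 18.015 g/mol = 0.07993 mol
mass O = 1.84 − (0.9607 + 0.08057) = 0.7987 g → mol O = 0.7987 ÷ 15.999 = 0.04992 mol
Divide by the smallest (0.04992 mol): C 1.602, H 1.601, O 1.000
Multiplying each by 5 gives whole numbers: C 8.01, H 8.01, O 5.00
Empirical formula: C8H8O5
Empirical-formula mass = 184.15 g/mol; 368 ÷ 184.15 ≈ 2, so the molecular formula is C16H16O10.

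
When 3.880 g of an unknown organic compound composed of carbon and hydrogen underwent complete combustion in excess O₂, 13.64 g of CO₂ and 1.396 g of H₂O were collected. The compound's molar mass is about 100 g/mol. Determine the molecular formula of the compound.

mol C = 13.64 g CO₂ ÷ 44.009 g/mol = 0.30994 mol
mol H = 2 × 1.396 g H₂O ÷ 18.015 g/mol = 0.15498 mol
Divide by the smallest (0.15498 mol): C 2.000, H 1.000
Empirical formula: C2H
Empirical-formula mass = 25.03 g/mol; 100 ÷ 25.03 ≈ 4, so the molecular formula is C8H4.

C8H4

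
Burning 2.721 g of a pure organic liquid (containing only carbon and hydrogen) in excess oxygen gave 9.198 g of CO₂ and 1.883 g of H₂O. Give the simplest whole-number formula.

mol C = 9.198 g CO₂ ÷ 44.009 g/mol = 0.20900 mol
mol H = 2 × 1.883 g H₂O ÷ 18.015 g/mol = 0.20905 mol
Divide by the smallest (0.20900 mol): C 1.000, H 1.000

CH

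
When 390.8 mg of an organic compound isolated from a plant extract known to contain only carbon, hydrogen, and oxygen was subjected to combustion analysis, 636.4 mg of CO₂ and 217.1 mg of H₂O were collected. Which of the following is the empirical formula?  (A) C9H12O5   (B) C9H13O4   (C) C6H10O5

mol C = 0.6364 g CO₂ ÷ 44.009 g/mol = 0.014461 mol
mol H = 2 × 0.2171 g H₂O ÷ 18.015 g/mol = 0.024102 mol
mass O = 0.3908 − (0.17369 + 0.024295) = 0.19282 g → mol O = 0.19282 ÷ 15.999 = 0.012052 mol
Divide by the smallest (0.012052 mol): C 1.200, H 2.000, O 1.000
Multiplying each by 5 gives whole numbers: C 6.00, H 10.00, O 5.00

(C) C6H10O5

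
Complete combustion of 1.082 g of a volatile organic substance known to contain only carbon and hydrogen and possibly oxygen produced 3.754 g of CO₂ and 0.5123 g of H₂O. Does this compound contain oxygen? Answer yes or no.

mol C = 3.754 g CO₂ ÷ 44.009 g/mol = 0.085301 mol
mol H = 2 × 0.5123 g H₂O ÷ 18.015 g/mol = 0.056875 mol
C and H together account for 1.0819 g — essentially the entire 1.082 g sample — so the compound contains no oxygen.

no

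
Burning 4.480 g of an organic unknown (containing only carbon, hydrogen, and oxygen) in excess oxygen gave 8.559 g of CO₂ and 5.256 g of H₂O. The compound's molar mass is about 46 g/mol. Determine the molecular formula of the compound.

mol C = 8.559 g CO₂ ÷ 44.009 g/mol = 0.19448 mol
mol H = 2 × 5.256 g H₂O ÷ 18.015 g/mol = 0.58351 mol
mass O = 4.480 − (2.3359 + 0.58818) = 1.5559 g → mol O = 1.5559 ÷ 15.999 = 0.097249 mol
Divide by the smallest (0.097249 mol): C 2.000, H 6.000, O 1.000
Empirical formula: C2H6O
Empirical-formula mass = 46.07 g/mol; 46 ÷ 46.07 ≈ 1, so the molecular formula is C2H6O.

C2H6O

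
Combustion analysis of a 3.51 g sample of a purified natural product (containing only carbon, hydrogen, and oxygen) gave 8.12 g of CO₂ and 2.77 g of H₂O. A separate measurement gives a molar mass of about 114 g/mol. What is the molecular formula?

C6H10O2

mol C = 8.12 g CO₂ ÷ 44.009 g/mol = 0.1845 mol
mol H = 2 × 2.77 g H₂O ÷ 18.015 g/mol = 0.3075 mol
mass O = 3.51 − (2.216 + 0.3100) = 0.9839 g → mol O = 0.9839 ÷ 15.999 = 0.06150 mol
Divide by the smallest (0.06150 mol): C 3.000, H 5.001, O 1.000
Empirical formula: C3H5O
Empirical-formula mass = 57.07 g/mol; 114 ÷ 57.07 ≈ 2, so the molecular formula is C6H10O2.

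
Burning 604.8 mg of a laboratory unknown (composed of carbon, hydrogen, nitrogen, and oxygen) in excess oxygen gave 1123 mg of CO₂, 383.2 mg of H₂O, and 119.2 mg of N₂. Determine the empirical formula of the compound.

C3H5NO

mol C = 1.123 g CO₂ ÷ 44.009 g/mol = 0.025518 mol
mol H = 2 × 0.3832 g H₂O ÷ 18.015 g/mol = 0.042542 mol
mol N = 2 × 0.1192 g N₂ ÷ 28.014 g/mol = 0.0085100 mol
mass O = 0.6048 − (0.30649 + 0.042883 + 0.11920) = 0.13623 g → mol O = 0.13623 ÷ 15.999 = 0.0085147 mol
Divide by the smallest (0.0085100 mol): C 2.999, H 4.999, N 1.000, O 1.001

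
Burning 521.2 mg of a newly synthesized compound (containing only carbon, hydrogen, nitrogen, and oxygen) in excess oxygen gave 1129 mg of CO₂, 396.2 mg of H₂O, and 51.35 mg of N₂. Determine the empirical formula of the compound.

mol C = 1.129 g CO₂ ÷ 44.009 g/mol = 0.025654 mol
mol H = 2 × 0.3962 g H₂O ÷ 18.015 g/mol = 0.043986 mol
mol N = 2 × 0.05135 g N₂ ÷ 28.014 g/mol = 0.0036660 mol
mass O = 0.5212 − (0.30813 + 0.044337 + 0.051350) = 0.11738 g → mol O = 0.11738 ÷ 15.999 = 0.0073370 mol
Divide by the smallest (0.0036660 mol): C 6.998, H 11.998, N 1.000, O 2.001

C7H12NO2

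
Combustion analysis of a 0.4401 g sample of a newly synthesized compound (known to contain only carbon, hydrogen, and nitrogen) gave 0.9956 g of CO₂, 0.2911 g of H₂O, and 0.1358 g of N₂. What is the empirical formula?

C7H10N3

mol C = 0.9956 g CO₂ ÷ 44.009 g/mol = 0.022623 mol
mol H = 2 × 0.2911 g H₂O ÷ 18.015 g/mol = 0.032318 mol
mol N = 2 × 0.1358 g N₂ ÷ 28.014 g/mol = 0.0096952 mol
Divide by the smallest (0.0096952 mol): C 2.333, H 3.333, N 1.000
Multiplying each by 3 gives whole numbers: C 7.00, H 10.00, N 3.00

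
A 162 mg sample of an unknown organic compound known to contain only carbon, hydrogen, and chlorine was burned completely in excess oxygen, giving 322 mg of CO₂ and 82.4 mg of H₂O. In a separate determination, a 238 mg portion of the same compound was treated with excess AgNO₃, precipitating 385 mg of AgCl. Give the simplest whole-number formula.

mol C = 0.322 g CO₂ ÷ 44.009 g/mol = 0.007317 mol
mol H = 2 × 0.0824 g H₂O ÷ 18.015 g/mol = 0.009148 mol
From the AgCl data: mol Cl per gram of compound = (0.385 ÷ 143.318) ÷ 0.238 = 0.01129 mol/g, so in the 0.162 g combustion sample mol Cl = 0.001829 mol
Divide by the smallest (0.001829 mol): C 4.001, H 5.003, Cl 1.000

C4H5Cl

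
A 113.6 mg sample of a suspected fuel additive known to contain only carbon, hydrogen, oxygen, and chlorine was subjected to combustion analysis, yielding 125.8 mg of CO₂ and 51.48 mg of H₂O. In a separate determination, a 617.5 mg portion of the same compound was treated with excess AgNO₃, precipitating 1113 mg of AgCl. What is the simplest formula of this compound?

mol C = 0.1258 g CO₂ ÷ 44.009 g/mol = 0.0028585 mol
mol H = 2 × 0.05148 g H₂O ÷ 18.015 g/mol = 0.0057152 mol
From the AgCl data: mol Cl per gram of compound = (1.113 ÷ 143.318) ÷ 0.6175 = 0.012576 mol/g, so in the 0.1136 g combustion sample mol Cl = 0.0014287 mol
mass O = 0.1136 − (0.034334 + 0.0057610 + 0.050647) = 0.022859 g → mol O = 0.022859 ÷ 15.999 = 0.0014288 mol
Divide by the smallest (0.0014287 mol): C 2.001, H 4.000, Cl 1.000, O 1.000

C2H4ClO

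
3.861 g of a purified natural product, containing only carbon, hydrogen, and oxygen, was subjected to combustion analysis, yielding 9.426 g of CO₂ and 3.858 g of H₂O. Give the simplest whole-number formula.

C4H8O

mol C = 9.426 g CO₂ ÷ 44.009 g/mol = 0.21418 mol
mol H = 2 × 3.858 g H₂O ÷ 18.015 g/mol = 0.42831 mol
mass O = 3.861 − (2.5726 + 0.43174) = 0.85671 g → mol O = 0.85671 ÷ 15.999 = 0.053547 mol
Divide by the smallest (0.053547 mol): C 4.000, H 7.999, O 1.000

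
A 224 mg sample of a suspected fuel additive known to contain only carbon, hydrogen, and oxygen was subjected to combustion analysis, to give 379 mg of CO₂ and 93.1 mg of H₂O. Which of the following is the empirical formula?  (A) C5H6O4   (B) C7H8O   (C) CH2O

mol C = 0.379 g CO₂ ÷ 44.009 g/mol = 0.008612 mol
mol H = 2 × 0.0931 g H₂O ÷ 18.015 g/mol = 0.01034 mol
mass O = 0.224 − (0.1034 + 0.01042) = 0.1101 g → mol O = 0.1101 ÷ 15.999 = 0.006884 mol
Divide by the smallest (0.006884 mol): C 1.251, H 1.501, O 1.000
Multiplying each by 4 gives whole numbers: C 5.00, H 6.01, O 4.00

(A) C5H6O4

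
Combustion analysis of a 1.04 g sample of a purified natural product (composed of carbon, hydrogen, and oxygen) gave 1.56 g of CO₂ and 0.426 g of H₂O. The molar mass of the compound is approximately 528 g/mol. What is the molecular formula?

mol C = 1.56 g CO₂ ÷ 44.009 g/mol = 0.03545 mol
mol H = 2 × 0.426 g H₂O ÷ 18.015 g/mol = 0.04729 mol
mass O = 1.04 − (0.4258 + 0.04767) = 0.5666 g → mol O = 0.5666 ÷ 15.999 = 0.03541 mol
Divide by the smallest (0.03541 mol): C 1.001, H 1.336, O 1.000
Multiplying each by 3 gives whole numbers: C 3.00, H 4.01, O 3.00
Empirical formula: C3H4O3
Empirical-formula mass = 88.06 g/mol; 528 ÷ 88.06 ≈ 6, so the molecular formula is C18H24O18.

C18H24O18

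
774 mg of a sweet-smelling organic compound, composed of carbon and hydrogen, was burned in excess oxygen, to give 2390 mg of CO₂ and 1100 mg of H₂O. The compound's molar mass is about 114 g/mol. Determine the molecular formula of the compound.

mol C = 2.39 g CO₂ ÷ 44.009 g/mol = 0.05431 mol
mol H = 2 × 1.10 g H₂O ÷ 18.015 g/mol = 0.1221 mol
Divide by the smallest (0.05431 mol): C 1.000, H 2.249
Multiplying each by 4 gives whole numbers: C 4.00, H 8.99
Empirical formula: C4H9
Empirical-formula mass = 57.12 g/mol; 114 ÷ 57.12 ≈ 2, so the molecular formula is C8H18.

C8H18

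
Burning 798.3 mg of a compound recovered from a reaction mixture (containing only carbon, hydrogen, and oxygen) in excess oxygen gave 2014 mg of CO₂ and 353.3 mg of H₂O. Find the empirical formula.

C7H6O2

mol C = 2.014 g CO₂ ÷ 44.009 g/mol = 0.045763 mol
mol H = 2 × 0.3533 g H₂O ÷ 18.015 g/mol = 0.039223 mol
mass O = 0.7983 − (0.54966 + 0.039537) = 0.20910 g → mol O = 0.20910 ÷ 15.999 = 0.013070 mol
Divide by the smallest (0.013070 mol): C 3.502, H 3.001, O 1.000
Multiplying each by 2 gives whole numbers: C 7.00, H 6.00, O 2.00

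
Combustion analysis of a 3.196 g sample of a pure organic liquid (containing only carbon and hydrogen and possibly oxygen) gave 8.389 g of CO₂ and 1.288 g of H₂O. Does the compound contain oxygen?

yes

mol C = 8.389 g CO₂ ÷ 44.009 g/mol = 0.19062 mol
mol H = 2 × 1.288 g H₂O ÷ 18.015 g/mol = 0.14299 mol
C and H account for only 2.4337 g of the 3.196 g sample; the remaining 0.76233 g must be oxygen.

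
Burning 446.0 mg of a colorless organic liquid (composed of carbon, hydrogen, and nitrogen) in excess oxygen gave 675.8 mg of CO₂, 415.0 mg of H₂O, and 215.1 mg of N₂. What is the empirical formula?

CH3N

mol C = 0.6758 g CO₂ ÷ 44.009 g/mol = 0.015356 mol
mol H = 2 × 0.4150 g H₂O ÷ 18.015 g/mol = 0.046073 mol
mol N = 2 × 0.2151 g N₂ ÷ 28.014 g/mol = 0.015357 mol
Divide by the smallest (0.015356 mol): C 1.000, H 3.000, N 1.000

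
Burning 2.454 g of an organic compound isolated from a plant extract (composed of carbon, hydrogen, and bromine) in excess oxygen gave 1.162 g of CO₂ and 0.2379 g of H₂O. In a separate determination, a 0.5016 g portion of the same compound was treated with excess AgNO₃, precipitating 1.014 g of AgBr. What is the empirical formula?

CHBr

mol C = 1.162 g CO₂ ÷ 44.009 g/mol = 0.026404 mol
mol H = 2 × 0.2379 g H₂O ÷ 18.015 g/mol = 0.026411 mol
From the AgBr data: mol Br per gram of compound = (1.014 ÷ 187.772) ÷ 0.5016 = 0.010766 mol/g, so in the 2.454 g combustion sample mol Br = 0.026419 mol
Divide by the smallest (0.026404 mol): C 1.000, H 1.000, Br 1.001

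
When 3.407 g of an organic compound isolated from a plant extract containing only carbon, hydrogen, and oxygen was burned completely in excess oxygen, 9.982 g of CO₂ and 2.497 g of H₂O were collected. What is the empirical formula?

C9H11O

mol C = 9.982 g CO₂ ÷ 44.009 g/mol = 0.22682 mol
mol H = 2 × 2.497 g H₂O ÷ 18.015 g/mol = 0.27721 mol
mass O = 3.407 − (2.7243 + 0.27943) = 0.40327 g → mol O = 0.40327 ÷ 15.999 = 0.025206 mol
Divide by the smallest (0.025206 mol): C 8.999, H 10.998, O 1.000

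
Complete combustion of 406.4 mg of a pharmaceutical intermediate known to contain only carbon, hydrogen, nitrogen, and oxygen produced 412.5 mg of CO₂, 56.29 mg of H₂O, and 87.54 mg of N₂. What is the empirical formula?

mol C = 0.4125 g CO₂ ÷ 44.009 g/mol = 0.0093731 mol
mol H = 2 × 0.05629 g H₂O ÷ 18.015 g/mol = 0.0062492 mol
mol N = 2 × 0.08754 g N₂ ÷ 28.014 g/mol = 0.0062497 mol
mass O = 0.4064 − (0.11258 + 0.0062992 + 0.087540) = 0.19998 g → mol O = 0.19998 ÷ 15.999 = 0.012500 mol
Divide by the smallest (0.0062492 mol): C 1.500, H 1.000, N 1.000, O 2.000
Multiplying each by 2 gives whole numbers: C 3.00, H 2.00, N 2.00, O 4.00

C3H2N2O4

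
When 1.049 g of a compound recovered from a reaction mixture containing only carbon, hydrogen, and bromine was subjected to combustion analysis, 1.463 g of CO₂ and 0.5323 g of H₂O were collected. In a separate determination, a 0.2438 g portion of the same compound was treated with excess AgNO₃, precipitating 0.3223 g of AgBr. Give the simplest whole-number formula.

mol C = 1.463 g CO₂ ÷ 44.009 g/mol = 0.033243 mol
mol H = 2 × 0.5323 g H₂O ÷ 18.015 g/mol = 0.059095 mol
From the AgBr data: mol Br per gram of compound = (0.3223 ÷ 187.772) ÷ 0.2438 = 0.0070404 mol/g, so in the 1.049 g combustion sample mol Br = 0.0073854 mol
Divide by the smallest (0.0073854 mol): C 4.501, H 8.002, Br 1.000
Multiplying each by 2 gives whole numbers: C 9.00, H 16.00, Br 2.00

C9H16Br2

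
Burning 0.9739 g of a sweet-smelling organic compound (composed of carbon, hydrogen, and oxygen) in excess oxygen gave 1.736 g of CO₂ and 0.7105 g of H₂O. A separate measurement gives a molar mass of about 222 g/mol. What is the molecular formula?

mol C = 1.736 g CO₂ ÷ 44.009 g/mol = 0.039446 mol
mol H = 2 × 0.7105 g H₂O ÷ 18.015 g/mol = 0.078879 mol
mass O = 0.9739 − (0.47379 + 0.079510) = 0.42060 g → mol O = 0.42060 ÷ 15.999 = 0.026289 mol
Divide by the smallest (0.026289 mol): C 1.500, H 3.000, O 1.000
Multiplying each by 2 gives whole numbers: C 3.00, H 6.00, O 2.00
Empirical formula: C3H6O2
Empirical-formula mass = 74.08 g/mol; 222 ÷ 74.08 ≈ 3, so the molecular formula is C9H18O6.

C9H18O6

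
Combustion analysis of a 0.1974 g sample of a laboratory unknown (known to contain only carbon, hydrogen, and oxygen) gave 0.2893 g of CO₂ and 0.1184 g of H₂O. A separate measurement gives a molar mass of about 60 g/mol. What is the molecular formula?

C2H4O2

mol C = 0.2893 g CO₂ ÷ 44.009 g/mol = 0.0065737 mol
mol H = 2 × 0.1184 g H₂O ÷ 18.015 g/mol = 0.013145 mol
mass O = 0.1974 − (0.078956 + 0.013250) = 0.10519 g → mol O = 0.10519 ÷ 15.999 = 0.0065750 mol
Divide by the smallest (0.0065737 mol): C 1.000, H 2.000, O 1.000
Empirical formula: CH2O
Empirical-formula mass = 30.03 g/mol; 60 ÷ 30.03 ≈ 2, so the molecular formula is C2H4O2.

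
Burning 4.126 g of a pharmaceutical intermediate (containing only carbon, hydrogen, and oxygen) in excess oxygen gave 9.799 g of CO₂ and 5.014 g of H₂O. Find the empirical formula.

C4H10O

mol C = 9.799 g CO₂ ÷ 44.009 g/mol = 0.22266 mol
mol H = 2 × 5.014 g H₂O ÷ 18.015 g/mol = 0.55665 mol
mass O = 4.126 − (2.6744 + 0.56110) = 0.89054 g → mol O = 0.89054 ÷ 15.999 = 0.055662 mol
Divide by the smallest (0.055662 mol): C 4.000, H 10.000, O 1.000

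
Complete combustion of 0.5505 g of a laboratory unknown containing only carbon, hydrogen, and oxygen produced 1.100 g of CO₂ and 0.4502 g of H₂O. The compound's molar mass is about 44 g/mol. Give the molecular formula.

mol C = 1.100 g CO₂ ÷ 44.009 g/mol = 0.024995 mol
mol H = 2 × 0.4502 g H₂O ÷ 18.015 g/mol = 0.049981 mol
mass O = 0.5505 − (0.30021 + 0.050380) = 0.19991 g → mol O = 0.19991 ÷ 15.999 = 0.012495 mol
Divide by the smallest (0.012495 mol): C 2.000, H 4.000, O 1.000
Empirical formula: C2H4O
Empirical-formula mass = 44.05 g/mol; 44 ÷ 44.05 ≈ 1, so the molecular formula is C2H4O.

C2H4O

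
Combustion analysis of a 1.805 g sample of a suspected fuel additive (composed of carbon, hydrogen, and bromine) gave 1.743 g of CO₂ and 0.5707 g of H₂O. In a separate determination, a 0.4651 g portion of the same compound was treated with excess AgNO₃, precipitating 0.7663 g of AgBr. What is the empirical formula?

C5H8Br2

mol C = 1.743 g CO₂ ÷ 44.009 g/mol = 0.039606 mol
mol H = 2 × 0.5707 g H₂O ÷ 18.015 g/mol = 0.063358 mol
From the AgBr data: mol Br per gram of compound = (0.7663 ÷ 187.772) ÷ 0.4651 = 0.0087745 mol/g, so in the 1.805 g combustion sample mol Br = 0.015838 mol
Divide by the smallest (0.015838 mol): C 2.501, H 4.000, Br 1.000
Multiplying each by 2 gives whole numbers: C 5.00, H 8.00, Br 2.00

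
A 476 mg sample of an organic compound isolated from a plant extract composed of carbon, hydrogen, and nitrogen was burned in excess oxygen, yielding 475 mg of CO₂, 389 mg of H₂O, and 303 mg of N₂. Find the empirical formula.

CH4N2

mol C = 0.475 g CO₂ ÷ 44.009 g/mol = 0.01079 mol
mol H = 2 × 0.389 g H₂O ÷ 18.015 g/mol = 0.04319 mol
mol N = 2 × 0.303 g N₂ ÷ 28.014 g/mol = 0.02163 mol
Divide by the smallest (0.01079 mol): C 1.000, H 4.001, N 2.004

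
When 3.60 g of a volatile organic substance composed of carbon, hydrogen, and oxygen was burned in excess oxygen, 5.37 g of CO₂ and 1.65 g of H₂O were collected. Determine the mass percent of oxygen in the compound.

54.2%

mol C = 5.37 g CO₂ ÷ 44.009 g/mol = 0.1220 mol
mol H = 2 × 1.65 g H₂O ÷ 18.015 g/mol = 0.1832 mol
mass O = 3.60 − (1.466 + 0.1846) = 1.950 g → mol O = 1.950 ÷ 15.999 = 0.1219 mol
mass % O = 1.950 g ÷ 3.60 g × 100%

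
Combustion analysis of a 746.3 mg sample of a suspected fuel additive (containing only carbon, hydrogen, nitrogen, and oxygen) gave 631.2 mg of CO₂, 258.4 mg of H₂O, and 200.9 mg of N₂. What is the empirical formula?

C2H4N2O3

mol C = 0.6312 g CO₂ ÷ 44.009 g/mol = 0.014343 mol
mol H = 2 × 0.2584 g H₂O ÷ 18.015 g/mol = 0.028687 mol
mol N = 2 × 0.2009 g N₂ ÷ 28.014 g/mol = 0.014343 mol
mass O = 0.7463 − (0.17227 + 0.028917 + 0.20090) = 0.34422 g → mol O = 0.34422 ÷ 15.999 = 0.021515 mol
Divide by the smallest (0.014343 mol): C 1.000, H 2.000, N 1.000, O 1.500
Multiplying each by 2 gives whole numbers: C 2.00, H 4.00, N 2.00, O 3.00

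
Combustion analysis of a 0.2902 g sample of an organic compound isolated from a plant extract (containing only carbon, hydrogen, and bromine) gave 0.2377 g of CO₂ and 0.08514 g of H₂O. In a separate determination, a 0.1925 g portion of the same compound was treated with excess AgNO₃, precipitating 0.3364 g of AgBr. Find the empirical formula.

mol C = 0.2377 g CO₂ ÷ 44.009 g/mol = 0.0054012 mol
mol H = 2 × 0.08514 g H₂O ÷ 18.015 g/mol = 0.0094521 mol
From the AgBr data: mol Br per gram of compound = (0.3364 ÷ 187.772) ÷ 0.1925 = 0.0093067 mol/g, so in the 0.2902 g combustion sample mol Br = 0.0027008 mol
Divide by the smallest (0.0027008 mol): C 2.000, H 3.500, Br 1.000
Multiplying each by 2 gives whole numbers: C 4.00, H 7.00, Br 2.00

C4H7Br2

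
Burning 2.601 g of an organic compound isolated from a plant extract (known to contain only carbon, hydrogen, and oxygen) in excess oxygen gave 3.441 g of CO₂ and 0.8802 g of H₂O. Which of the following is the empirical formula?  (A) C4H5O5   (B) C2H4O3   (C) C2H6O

(A) C4H5O5

mol C = 3.441 g CO₂ ÷ 44.009 g/mol = 0.078189 mol
mol H = 2 × 0.8802 g H₂O ÷ 18.015 g/mol = 0.097719 mol
mass O = 2.601 − (0.93912 + 0.098500) = 1.5634 g → mol O = 1.5634 ÷ 15.999 = 0.097717 mol
Divide by the smallest (0.078189 mol): C 1.000, H 1.250, O 1.250
Multiplying each by 4 gives whole numbers: C 4.00, H 5.00, O 5.00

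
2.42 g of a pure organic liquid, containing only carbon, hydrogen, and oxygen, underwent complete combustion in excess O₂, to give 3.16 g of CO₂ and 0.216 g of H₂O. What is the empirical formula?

C3HO4

mol C = 3.16 g CO₂ ÷ 44.009 g/mol = 0.07180 mol
mol H = 2 × 0.216 g H₂O ÷ 18.015 g/mol = 0.02398 mol
mass O = 2.42 − (0.8624 + 0.02417) = 1.533 g → mol O = 1.533 ÷ 15.999 = 0.09584 mol
Divide by the smallest (0.02398 mol): C 2.994, H 1.000, O 3.997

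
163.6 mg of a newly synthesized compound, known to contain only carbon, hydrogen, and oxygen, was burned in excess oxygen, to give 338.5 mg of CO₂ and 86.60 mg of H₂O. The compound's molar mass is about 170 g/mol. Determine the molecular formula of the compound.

C8H10O4

mol C = 0.3385 g CO₂ ÷ 44.009 g/mol = 0.0076916 mol
mol H = 2 × 0.08660 g H₂O ÷ 18.015 g/mol = 0.0096142 mol
mass O = 0.1636 − (0.092384 + 0.0096911) = 0.061525 g → mol O = 0.061525 ÷ 15.999 = 0.0038456 mol
Divide by the smallest (0.0038456 mol): C 2.000, H 2.500, O 1.000
Multiplying each by 2 gives whole numbers: C 4.00, H 5.00, O 2.00
Empirical formula: C4H5O2
Empirical-formula mass = 85.08 g/mol; 170 ÷ 85.08 ≈ 2, so the molecular formula is C8H10O4.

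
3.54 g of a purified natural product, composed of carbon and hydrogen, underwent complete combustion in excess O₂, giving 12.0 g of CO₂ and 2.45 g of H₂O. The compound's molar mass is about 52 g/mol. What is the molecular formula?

mol C = 12.0 g CO₂ ÷ 44.009 g/mol = 0.2727 mol
mol H = 2 × 2.45 g H₂O ÷ 18.015 g/mol = 0.2720 mol
Divide by the smallest (0.2720 mol): C 1.002, H 1.000
Empirical formula: CH
Empirical-formula mass = 13.02 g/mol; 52 ÷ 13.02 ≈ 4, so the molecular formula is C4H4.

C4H4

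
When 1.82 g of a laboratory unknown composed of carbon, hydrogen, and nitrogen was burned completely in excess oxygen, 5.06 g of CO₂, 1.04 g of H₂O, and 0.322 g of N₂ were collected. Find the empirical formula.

mol C = 5.06 g CO₂ ÷ 44.009 g/mol = 0.1150 mol
mol H = 2 × 1.04 g H₂O ÷ 18.015 g/mol = 0.1155 mol
mol N = 2 × 0.322 g N₂ ÷ 28.014 g/mol = 0.02299 mol
Divide by the smallest (0.02299 mol): C 5.001, H 5.022, N 1.000

C5H5N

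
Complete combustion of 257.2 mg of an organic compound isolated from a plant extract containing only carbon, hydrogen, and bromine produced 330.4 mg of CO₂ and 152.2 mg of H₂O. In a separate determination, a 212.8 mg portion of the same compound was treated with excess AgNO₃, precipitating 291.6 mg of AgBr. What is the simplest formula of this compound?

mol C = 0.3304 g CO₂ ÷ 44.009 g/mol = 0.0075076 mol
mol H = 2 × 0.1522 g H₂O ÷ 18.015 g/mol = 0.016897 mol
From the AgBr data: mol Br per gram of compound = (0.2916 ÷ 187.772) ÷ 0.2128 = 0.0072977 mol/g, so in the 0.2572 g combustion sample mol Br = 0.0018770 mol
Divide by the smallest (0.0018770 mol): C 4.000, H 9.002, Br 1.000

C4H9Br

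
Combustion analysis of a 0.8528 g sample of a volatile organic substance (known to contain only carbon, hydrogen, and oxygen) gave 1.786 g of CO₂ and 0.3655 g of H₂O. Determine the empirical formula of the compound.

C2H2O

mol C = 1.786 g CO₂ ÷ 44.009 g/mol = 0.040583 mol
mol H = 2 × 0.3655 g H₂O ÷ 18.015 g/mol = 0.040577 mol
mass O = 0.8528 − (0.48744 + 0.040902) = 0.32446 g → mol O = 0.32446 ÷ 15.999 = 0.020280 mol
Divide by the smallest (0.020280 mol): C 2.001, H 2.001, O 1.000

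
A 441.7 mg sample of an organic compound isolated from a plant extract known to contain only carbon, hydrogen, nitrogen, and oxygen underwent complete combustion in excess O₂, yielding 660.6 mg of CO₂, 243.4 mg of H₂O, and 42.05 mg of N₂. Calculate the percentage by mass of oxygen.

mol C = 0.6606 g CO₂ ÷ 44.009 g/mol = 0.015011 mol
mol H = 2 × 0.2434 g H₂O ÷ 18.015 g/mol = 0.027022 mol
mol N = 2 × 0.04205 g N₂ ÷ 28.014 g/mol = 0.0030021 mol
mass O = 0.4417 − (0.18029 + 0.027238 + 0.042050) = 0.19212 g → mol O = 0.19212 ÷ 15.999 = 0.012008 mol
mass % O = 0.19212 g ÷ 0.4417 g × 100%

43.50%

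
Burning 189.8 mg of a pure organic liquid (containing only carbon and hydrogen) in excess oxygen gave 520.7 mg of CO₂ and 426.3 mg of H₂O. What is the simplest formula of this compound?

mol C = 0.5207 g CO₂ ÷ 44.009 g/mol = 0.011832 mol
mol H = 2 × 0.4263 g H₂O ÷ 18.015 g/mol = 0.047327 mol
Divide by the smallest (0.011832 mol): C 1.000, H 4.000

CH4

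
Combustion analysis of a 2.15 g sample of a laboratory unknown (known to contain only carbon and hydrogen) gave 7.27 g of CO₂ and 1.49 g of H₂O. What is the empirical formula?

mol C = 7.27 g CO₂ ÷ 44.009 g/mol = 0.1652 mol
mol H = 2 × 1.49 g H₂O ÷ 18.015 g/mol = 0.1654 mol
Divide by the smallest (0.1652 mol): C 1.000, H 1.001

CH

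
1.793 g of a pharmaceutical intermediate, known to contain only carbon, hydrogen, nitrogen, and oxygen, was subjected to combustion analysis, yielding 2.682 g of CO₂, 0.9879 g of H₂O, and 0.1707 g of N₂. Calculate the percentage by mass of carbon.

mol C = 2.682 g CO₂ ÷ 44.009 g/mol = 0.060942 mol
mol H = 2 × 0.9879 g H₂O ÷ 18.015 g/mol = 0.10968 mol
mol N = 2 × 0.1707 g N₂ ÷ 28.014 g/mol = 0.012187 mol
mass O = 1.793 − (0.73198 + 0.11055 + 0.17070) = 0.77977 g → mol O = 0.77977 ÷ 15.999 = 0.048739 mol
mass % C = 0.73198 g ÷ 1.793 g × 100%

40.82%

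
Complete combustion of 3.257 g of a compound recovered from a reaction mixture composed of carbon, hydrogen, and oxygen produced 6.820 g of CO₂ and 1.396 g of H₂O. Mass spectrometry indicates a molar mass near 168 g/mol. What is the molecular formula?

mol C = 6.820 g CO₂ ÷ 44.009 g/mol = 0.15497 mol
mol H = 2 × 1.396 g H₂O ÷ 18.015 g/mol = 0.15498 mol
mass O = 3.257 − (1.8613 + 0.15622) = 1.2395 g → mol O = 1.2395 ÷ 15.999 = 0.077471 mol
Divide by the smallest (0.077471 mol): C 2.000, H 2.001, O 1.000
Empirical formula: C2H2O
Empirical-formula mass = 42.04 g/mol; 168 ÷ 42.04 ≈ 4, so the molecular formula is C8H8O4.

C8H8O4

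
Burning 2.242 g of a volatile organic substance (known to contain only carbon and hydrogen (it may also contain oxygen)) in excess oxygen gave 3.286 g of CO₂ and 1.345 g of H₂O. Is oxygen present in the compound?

mol C = 3.286 g CO₂ ÷ 44.009 g/mol = 0.074667 mol
mol H = 2 × 1.345 g H₂O ÷ 18.015 g/mol = 0.14932 mol
C and H account for only 1.0473 g of the 2.242 g sample; the remaining 1.1947 g must be oxygen.

yes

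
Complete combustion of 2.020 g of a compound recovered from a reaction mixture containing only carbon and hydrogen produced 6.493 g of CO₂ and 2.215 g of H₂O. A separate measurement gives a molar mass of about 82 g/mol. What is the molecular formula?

mol C = 6.493 g CO₂ ÷ 44.009 g/mol = 0.14754 mol
mol H = 2 × 2.215 g H₂O ÷ 18.015 g/mol = 0.24591 mol
Divide by the smallest (0.14754 mol): C 1.000, H 1.667
Multiplying each by 3 gives whole numbers: C 3.00, H 5.00
Empirical formula: C3H5
Empirical-formula mass = 41.07 g/mol; 82 ÷ 41.07 ≈ 2, so the molecular formula is C6H10.

C6H10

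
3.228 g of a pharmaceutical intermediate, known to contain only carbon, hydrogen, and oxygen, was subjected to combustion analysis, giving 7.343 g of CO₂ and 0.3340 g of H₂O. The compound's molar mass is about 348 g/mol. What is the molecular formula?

C18H4O8

mol C = 7.343 g CO₂ ÷ 44.009 g/mol = 0.16685 mol
mol H = 2 × 0.3340 g H₂O ÷ 18.015 g/mol = 0.037080 mol
mass O = 3.228 − (2.0041 + 0.037377) = 1.1866 g → mol O = 1.1866 ÷ 15.999 = 0.074165 mol
Divide by the smallest (0.037080 mol): C 4.500, H 1.000, O 2.000
Multiplying each by 2 gives whole numbers: C 9.00, H 2.00, O 4.00
Empirical formula: C9H2O4
Empirical-formula mass = 174.11 g/mol; 348 ÷ 174.11 ≈ 2, so the molecular formula is C18H4O8.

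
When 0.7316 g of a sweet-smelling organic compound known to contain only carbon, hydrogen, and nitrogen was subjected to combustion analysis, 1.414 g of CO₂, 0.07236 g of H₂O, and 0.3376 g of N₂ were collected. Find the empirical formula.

C4HN3

mol C = 1.414 g CO₂ ÷ 44.009 g/mol = 0.032130 mol
mol H = 2 × 0.07236 g H₂O ÷ 18.015 g/mol = 0.0080333 mol
mol N = 2 × 0.3376 g N₂ ÷ 28.014 g/mol = 0.024102 mol
Divide by the smallest (0.0080333 mol): C 4.000, H 1.000, N 3.000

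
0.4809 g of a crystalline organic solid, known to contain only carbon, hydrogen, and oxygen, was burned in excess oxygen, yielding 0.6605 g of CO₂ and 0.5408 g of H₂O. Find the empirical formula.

mol C = 0.6605 g CO₂ ÷ 44.009 g/mol = 0.015008 mol
mol H = 2 × 0.5408 g H₂O ÷ 18.015 g/mol = 0.060039 mol
mass O = 0.4809 − (0.18026 + 0.060519) = 0.24012 g → mol O = 0.24012 ÷ 15.999 = 0.015008 mol
Divide by the smallest (0.015008 mol): C 1.000, H 4.000, O 1.000

CH4O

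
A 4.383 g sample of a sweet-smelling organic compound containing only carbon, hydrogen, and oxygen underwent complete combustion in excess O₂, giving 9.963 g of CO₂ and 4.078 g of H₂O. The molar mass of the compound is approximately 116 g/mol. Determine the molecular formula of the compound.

mol C = 9.963 g CO₂ ÷ 44.009 g/mol = 0.22639 mol
mol H = 2 × 4.078 g H₂O ÷ 18.015 g/mol = 0.45273 mol
mass O = 4.383 − (2.7191 + 0.45636) = 1.2075 g → mol O = 1.2075 ÷ 15.999 = 0.075475 mol
Divide by the smallest (0.075475 mol): C 2.999, H 5.998, O 1.000
Empirical formula: C3H6O
Empirical-formula mass = 58.08 g/mol; 116 ÷ 58.08 ≈ 2, so the molecular formula is C6H12O2.

C6H12O2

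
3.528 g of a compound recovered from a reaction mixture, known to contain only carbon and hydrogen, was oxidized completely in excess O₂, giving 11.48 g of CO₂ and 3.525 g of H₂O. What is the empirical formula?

mol C = 11.48 g CO₂ ÷ 44.009 g/mol = 0.26086 mol
mol H = 2 × 3.525 g H₂O ÷ 18.015 g/mol = 0.39134 mol
Divide by the smallest (0.26086 mol): C 1.000, H 1.500
Multiplying each by 2 gives whole numbers: C 2.00, H 3.00

C2H3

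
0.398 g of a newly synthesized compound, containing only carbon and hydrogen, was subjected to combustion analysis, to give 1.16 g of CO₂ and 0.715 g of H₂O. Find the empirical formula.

mol C = 1.16 g CO₂ ÷ 44.009 g/mol = 0.02636 mol
mol H = 2 × 0.715 g H₂O ÷ 18.015 g/mol = 0.07938 mol
Divide by the smallest (0.02636 mol): C 1.000, H 3.012

CH3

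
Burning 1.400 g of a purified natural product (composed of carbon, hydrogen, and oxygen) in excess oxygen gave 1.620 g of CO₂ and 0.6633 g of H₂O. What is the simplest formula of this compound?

C2H4O3

mol C = 1.620 g CO₂ ÷ 44.009 g/mol = 0.036811 mol
mol H = 2 × 0.6633 g H₂O ÷ 18.015 g/mol = 0.073639 mol
mass O = 1.400 − (0.44213 + 0.074228) = 0.88364 g → mol O = 0.88364 ÷ 15.999 = 0.055231 mol
Divide by the smallest (0.036811 mol): C 1.000, H 2.000, O 1.500
Multiplying each by 2 gives whole numbers: C 2.00, H 4.00, O 3.00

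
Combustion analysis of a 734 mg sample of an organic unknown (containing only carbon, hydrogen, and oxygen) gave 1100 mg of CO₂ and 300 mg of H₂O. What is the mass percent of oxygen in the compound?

mol C = 1.10 g CO₂ ÷ 44.009 g/mol = 0.02499 mol
mol H = 2 × 0.300 g H₂O ÷ 18.015 g/mol = 0.03331 mol
mass O = 0.734 − (0.3002 + 0.03357) = 0.4002 g → mol O = 0.4002 ÷ 15.999 = 0.02501 mol
mass % O = 0.4002 g ÷ 0.734 g × 100%

54.5%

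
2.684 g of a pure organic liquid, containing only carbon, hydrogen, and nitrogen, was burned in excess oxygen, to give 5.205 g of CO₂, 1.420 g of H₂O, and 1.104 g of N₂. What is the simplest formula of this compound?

mol C = 5.205 g CO₂ ÷ 44.009 g/mol = 0.11827 mol
mol H = 2 × 1.420 g H₂O ÷ 18.015 g/mol = 0.15765 mol
mol N = 2 × 1.104 g N₂ ÷ 28.014 g/mol = 0.078818 mol
Divide by the smallest (0.078818 mol): C 1.501, H 2.000, N 1.000
Multiplying each by 2 gives whole numbers: C 3.00, H 4.00, N 2.00

C3H4N2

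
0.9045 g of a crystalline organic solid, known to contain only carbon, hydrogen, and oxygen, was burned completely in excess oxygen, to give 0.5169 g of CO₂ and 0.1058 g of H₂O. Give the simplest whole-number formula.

mol C = 0.5169 g CO₂ ÷ 44.009 g/mol = 0.011745 mol
mol H = 2 × 0.1058 g H₂O ÷ 18.015 g/mol = 0.011746 mol
mass O = 0.9045 − (0.14107 + 0.011840) = 0.75159 g → mol O = 0.75159 ÷ 15.999 = 0.046977 mol
Divide by the smallest (0.011745 mol): C 1.000, H 1.000, O 4.000

CHO4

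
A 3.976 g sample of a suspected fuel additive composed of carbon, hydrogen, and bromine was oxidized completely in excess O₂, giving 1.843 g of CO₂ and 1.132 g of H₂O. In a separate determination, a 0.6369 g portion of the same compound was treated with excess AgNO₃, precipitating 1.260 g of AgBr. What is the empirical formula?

mol C = 1.843 g CO₂ ÷ 44.009 g/mol = 0.041878 mol
mol H = 2 × 1.132 g H₂O ÷ 18.015 g/mol = 0.12567 mol
From the AgBr data: mol Br per gram of compound = (1.260 ÷ 187.772) ÷ 0.6369 = 0.010536 mol/g, so in the 3.976 g combustion sample mol Br = 0.041890 mol
Divide by the smallest (0.041878 mol): C 1.000, H 3.001, Br 1.000

CH3Br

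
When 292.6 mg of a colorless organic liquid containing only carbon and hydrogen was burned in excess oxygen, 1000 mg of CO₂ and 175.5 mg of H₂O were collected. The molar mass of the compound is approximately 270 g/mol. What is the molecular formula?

C21H18

mol C = 1.000 g CO₂ ÷ 44.009 g/mol = 0.022723 mol
mol H = 2 × 0.1755 g H₂O ÷ 18.015 g/mol = 0.019484 mol
Divide by the smallest (0.019484 mol): C 1.166, H 1.000
Multiplying each by 6 gives whole numbers: C 7.00, H 6.00
Empirical formula: C7H6
Empirical-formula mass = 90.12 g/mol; 270 ÷ 90.12 ≈ 3, so the molecular formula is C21H18.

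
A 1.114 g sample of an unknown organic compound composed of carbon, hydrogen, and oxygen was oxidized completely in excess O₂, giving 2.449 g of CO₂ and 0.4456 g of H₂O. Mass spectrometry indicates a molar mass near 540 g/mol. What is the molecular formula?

mol C = 2.449 g CO₂ ÷ 44.009 g/mol = 0.055648 mol
mol H = 2 × 0.4456 g H₂O ÷ 18.015 g/mol = 0.049470 mol
mass O = 1.114 − (0.66838 + 0.049866) = 0.39575 g → mol O = 0.39575 ÷ 15.999 = 0.024736 mol
Divide by the smallest (0.024736 mol): C 2.250, H 2.000, O 1.000
Multiplying each by 4 gives whole numbers: C 9.00, H 8.00, O 4.00
Empirical formula: C9H8O4
Empirical-formula mass = 180.16 g/mol; 540 ÷ 180.16 ≈ 3, so the molecular formula is C27H24O12.

C27H24O12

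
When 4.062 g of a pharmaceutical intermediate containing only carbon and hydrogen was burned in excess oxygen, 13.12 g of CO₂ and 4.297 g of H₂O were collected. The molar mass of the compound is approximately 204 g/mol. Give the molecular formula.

mol C = 13.12 g CO₂ ÷ 44.009 g/mol = 0.29812 mol
mol H = 2 × 4.297 g H₂O ÷ 18.015 g/mol = 0.47705 mol
Divide by the smallest (0.29812 mol): C 1.000, H 1.600
Multiplying each by 5 gives whole numbers: C 5.00, H 8.00
Empirical formula: C5H8
Empirical-formula mass = 68.12 g/mol; 204 ÷ 68.12 ≈ 3, so the molecular formula is C15H24.

C15H24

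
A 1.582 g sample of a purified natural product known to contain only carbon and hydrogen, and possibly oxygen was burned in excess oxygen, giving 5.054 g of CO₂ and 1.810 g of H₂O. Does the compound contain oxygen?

no

mol C = 5.054 g CO₂ ÷ 44.009 g/mol = 0.11484 mol
mol H = 2 × 1.810 g H₂O ÷ 18.015 g/mol = 0.20094 mol
C and H together account for 1.5819 g — essentially the entire 1.582 g sample — so the compound contains no oxygen.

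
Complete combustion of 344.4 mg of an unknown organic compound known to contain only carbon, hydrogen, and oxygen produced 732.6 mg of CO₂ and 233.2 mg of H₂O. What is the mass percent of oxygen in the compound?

mol C = 0.7326 g CO₂ ÷ 44.009 g/mol = 0.016647 mol
mol H = 2 × 0.2332 g H₂O ÷ 18.015 g/mol = 0.025890 mol
mass O = 0.3444 − (0.19994 + 0.026097) = 0.11836 g → mol O = 0.11836 ÷ 15.999 = 0.0073980 mol
mass % O = 0.11836 g ÷ 0.3444 g × 100%

34.37%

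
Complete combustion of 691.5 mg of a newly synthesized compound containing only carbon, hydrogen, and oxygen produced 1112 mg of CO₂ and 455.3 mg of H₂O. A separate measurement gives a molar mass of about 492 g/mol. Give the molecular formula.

C18H36O15

mol C = 1.112 g CO₂ ÷ 44.009 g/mol = 0.025268 mol
mol H = 2 × 0.4553 g H₂O ÷ 18.015 g/mol = 0.050547 mol
mass O = 0.6915 − (0.30349 + 0.050951) = 0.33706 g → mol O = 0.33706 ÷ 15.999 = 0.021068 mol
Divide by the smallest (0.021068 mol): C 1.199, H 2.399, O 1.000
Multiplying each by 5 gives whole numbers: C 6.00, H 12.00, O 5.00
Empirical formula: C6H12O5
Empirical-formula mass = 164.16 g/mol; 492 ÷ 164.16 ≈ 3, so the molecular formula is C18H36O15.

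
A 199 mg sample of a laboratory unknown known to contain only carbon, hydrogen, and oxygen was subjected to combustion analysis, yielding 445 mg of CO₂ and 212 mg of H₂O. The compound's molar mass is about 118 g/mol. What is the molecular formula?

C6H14O2

mol C = 0.445 g CO₂ ÷ 44.009 g/mol = 0.01011 mol
mol H = 2 × 0.212 g H₂O ÷ 18.015 g/mol = 0.02354 mol
mass O = 0.199 − (0.1215 + 0.02372) = 0.05383 g → mol O = 0.05383 ÷ 15.999 = 0.003364 mol
Divide by the smallest (0.003364 mol): C 3.006, H 6.996, O 1.000
Empirical formula: C3H7O
Empirical-formula mass = 59.09 g/mol; 118 ÷ 59.09 ≈ 2, so the molecular formula is C6H14O2.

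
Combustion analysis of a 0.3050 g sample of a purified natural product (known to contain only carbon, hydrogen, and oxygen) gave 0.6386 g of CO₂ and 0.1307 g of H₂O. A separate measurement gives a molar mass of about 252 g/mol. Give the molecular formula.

mol C = 0.6386 g CO₂ ÷ 44.009 g/mol = 0.014511 mol
mol H = 2 × 0.1307 g H₂O ÷ 18.015 g/mol = 0.014510 mol
mass O = 0.3050 − (0.17429 + 0.014626) = 0.11609 g → mol O = 0.11609 ÷ 15.999 = 0.0072558 mol
Divide by the smallest (0.0072558 mol): C 2.000, H 2.000, O 1.000
Empirical formula: C2H2O
Empirical-formula mass = 42.04 g/mol; 252 ÷ 42.04 ≈ 6, so the molecular formula is C12H12O6.

C12H12O6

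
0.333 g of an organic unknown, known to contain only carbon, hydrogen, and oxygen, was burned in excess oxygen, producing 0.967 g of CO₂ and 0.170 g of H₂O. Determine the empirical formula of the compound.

mol C = 0.967 g CO₂ ÷ 44.009 g/mol = 0.02197 mol
mol H = 2 × 0.170 g H₂O ÷ 18.015 g/mol = 0.01887 mol
mass O = 0.333 − (0.2639 + 0.01902) = 0.05006 g → mol O = 0.05006 ÷ 15.999 = 0.003129 mol
Divide by the smallest (0.003129 mol): C 7.022, H 6.032, O 1.000

C7H6O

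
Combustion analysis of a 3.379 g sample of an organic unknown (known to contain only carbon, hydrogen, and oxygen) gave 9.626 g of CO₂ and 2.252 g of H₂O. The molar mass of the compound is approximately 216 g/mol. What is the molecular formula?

mol C = 9.626 g CO₂ ÷ 44.009 g/mol = 0.21873 mol
mol H = 2 × 2.252 g H₂O ÷ 18.015 g/mol = 0.25001 mol
mass O = 3.379 − (2.6271 + 0.25201) = 0.49984 g → mol O = 0.49984 ÷ 15.999 = 0.031242 mol
Divide by the smallest (0.031242 mol): C 7.001, H 8.002, O 1.000
Empirical formula: C7H8O
Empirical-formula mass = 108.14 g/mol; 216 ÷ 108.14 ≈ 2, so the molecular formula is C14H16O2.

C14H16O2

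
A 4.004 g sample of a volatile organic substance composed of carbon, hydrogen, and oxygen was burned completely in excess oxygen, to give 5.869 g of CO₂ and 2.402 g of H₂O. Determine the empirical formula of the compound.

CH2O

mol C = 5.869 g CO₂ ÷ 44.009 g/mol = 0.13336 mol
mol H = 2 × 2.402 g H₂O ÷ 18.015 g/mol = 0.26667 mol
mass O = 4.004 − (1.6018 + 0.26880) = 2.1334 g → mol O = 2.1334 ÷ 15.999 = 0.13335 mol
Divide by the smallest (0.13335 mol): C 1.000, H 2.000, O 1.000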